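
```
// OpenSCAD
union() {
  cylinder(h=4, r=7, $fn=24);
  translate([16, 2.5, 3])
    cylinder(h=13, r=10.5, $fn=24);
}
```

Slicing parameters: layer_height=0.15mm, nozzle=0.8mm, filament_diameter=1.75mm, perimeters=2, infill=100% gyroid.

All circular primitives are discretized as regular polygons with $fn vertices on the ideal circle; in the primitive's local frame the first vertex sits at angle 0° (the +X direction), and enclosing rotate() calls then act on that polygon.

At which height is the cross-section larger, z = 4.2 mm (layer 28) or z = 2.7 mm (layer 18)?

Layer 28 (z = 4.2): the cylinder is absent (z outside [0, 4]); the r=10.5 cylinder at (16, 2.5) contributes a regular 24-gon of circumradius 10.5 (area = (24/2)·10.500²·sin(360°/24) = 342.42 mm²); Taking the union: only the r=10.5 cylinder at (16, 2.5) is present, so the union is just that shape — area = 342.42 mm². So its area = 342.42 mm². Layer 18 (z = 2.7): the r=7 cylinder contributes a regular 24-gon of circumradius 7 (area = (24/2)·7.000²·sin(360°/24) = 152.19 mm²); the cylinder at (16, 2.5) is not intersected at this z (z outside [3, 16]); Combining (union): only the r=7 cylinder is present, so the union is just that shape — area = 152.19 mm². So its area = 152.19 mm². Layer 28 is larger (342.42 vs 152.19 mm²).

layer 28 (z = 4.2 mm)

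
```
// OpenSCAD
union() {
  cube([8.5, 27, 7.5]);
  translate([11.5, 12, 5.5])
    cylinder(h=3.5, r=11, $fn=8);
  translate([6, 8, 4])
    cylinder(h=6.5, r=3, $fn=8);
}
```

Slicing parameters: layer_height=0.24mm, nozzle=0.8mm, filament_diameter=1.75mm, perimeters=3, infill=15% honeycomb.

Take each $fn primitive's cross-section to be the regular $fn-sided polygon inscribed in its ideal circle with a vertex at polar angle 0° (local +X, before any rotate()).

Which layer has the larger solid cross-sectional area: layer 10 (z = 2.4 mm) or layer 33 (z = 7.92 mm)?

layer 33 (z = 7.92 mm)

Layer 10 (z = 2.4): the cube is present — its section is the full 8.5×27 rectangle (area 229.50 mm²); the cylinder at (11.5, 12) does not reach this height (z outside [5.5, 9]); the cylinder at (6, 8) does not reach this height (z outside [4, 10.5]); Taking the union: only the 8.5×27 cube is present, so the union is just that shape — area = 229.50 mm². So its area = 229.50 mm². Layer 33 (z = 7.92): the cube is not intersected at this z (z outside [0, 7.5]); the r=11 cylinder at (11.5, 12) gives a regular 8-gon of circumradius 11 (constant along its height) (area = (8/2)·11.000²·sin(360°/8) = 342.24 mm²); the r=3 cylinder at (6, 8) gives a regular 8-gon of circumradius 3 (constant along its height) (area = (8/2)·3.000²·sin(360°/8) = 25.46 mm²); Combining (union): the r=3 cylinder at (6, 8) lies entirely inside the r=11 cylinder at (11.5, 12), so the union is just the r=11 cylinder at (11.5, 12) — area = 342.24 mm². So its area = 342.24 mm². Layer 33 is larger (342.24 vs 229.50 mm²).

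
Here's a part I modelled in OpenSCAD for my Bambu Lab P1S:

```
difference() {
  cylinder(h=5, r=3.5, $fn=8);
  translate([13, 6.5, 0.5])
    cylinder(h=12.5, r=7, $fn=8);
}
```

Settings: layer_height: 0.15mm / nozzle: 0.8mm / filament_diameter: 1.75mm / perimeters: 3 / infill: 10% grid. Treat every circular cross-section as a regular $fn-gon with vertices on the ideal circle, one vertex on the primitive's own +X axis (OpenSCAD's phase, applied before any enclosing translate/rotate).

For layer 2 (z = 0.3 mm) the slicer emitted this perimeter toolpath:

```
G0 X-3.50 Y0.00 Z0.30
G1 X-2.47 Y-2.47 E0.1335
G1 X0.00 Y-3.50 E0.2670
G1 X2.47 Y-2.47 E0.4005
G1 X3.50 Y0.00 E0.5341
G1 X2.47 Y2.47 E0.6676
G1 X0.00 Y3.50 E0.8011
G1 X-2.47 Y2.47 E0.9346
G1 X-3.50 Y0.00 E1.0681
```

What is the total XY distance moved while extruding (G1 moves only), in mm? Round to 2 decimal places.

Sum the Euclidean lengths of each G1 segment: total = 21.41 mm.

21.41 mm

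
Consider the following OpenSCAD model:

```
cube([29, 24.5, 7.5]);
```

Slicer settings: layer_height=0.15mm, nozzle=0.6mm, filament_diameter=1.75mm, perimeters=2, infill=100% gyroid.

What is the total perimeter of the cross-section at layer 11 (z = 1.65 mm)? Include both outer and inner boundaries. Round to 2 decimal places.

At z = 1.65 mm: the 29×24.5 cube contributes its full rectangle (perimeter 107.00 mm). Overall, the cross-section is a single solid region. Total boundary length (outer) = 107.00 mm.

107.00 mm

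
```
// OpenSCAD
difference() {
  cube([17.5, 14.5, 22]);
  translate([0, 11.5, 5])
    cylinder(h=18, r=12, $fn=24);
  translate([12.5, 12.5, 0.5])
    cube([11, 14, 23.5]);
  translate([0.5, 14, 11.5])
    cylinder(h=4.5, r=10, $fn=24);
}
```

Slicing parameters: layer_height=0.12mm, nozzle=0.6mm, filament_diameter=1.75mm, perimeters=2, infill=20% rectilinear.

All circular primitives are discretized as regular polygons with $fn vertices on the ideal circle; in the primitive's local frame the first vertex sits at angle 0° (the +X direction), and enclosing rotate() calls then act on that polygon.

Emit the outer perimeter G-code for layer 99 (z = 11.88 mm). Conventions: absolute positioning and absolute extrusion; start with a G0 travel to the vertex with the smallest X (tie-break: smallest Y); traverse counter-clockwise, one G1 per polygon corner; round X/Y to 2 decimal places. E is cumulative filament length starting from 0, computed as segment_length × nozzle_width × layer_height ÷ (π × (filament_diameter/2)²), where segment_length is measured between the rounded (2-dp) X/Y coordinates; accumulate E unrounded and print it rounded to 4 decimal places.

At z = 11.88 mm: the cube (footprint 17.5×14.5) is included at this height; the r=12 cylinder at (0, 11.5) gives a regular 24-gon of circumradius 12 (constant along its height); the cube at (12.5, 12.5) (footprint 11×14) is included at this height; the r=10 cylinder at (0.5, 14) contributes a regular 24-gon of circumradius 10; Subtracting the remaining from the first: starting from the 17.5×14.5 cube, the r=12 cylinder at (0, 11.5) partially overlaps it — only the 146.29 mm² overlap (of its 447.24 mm²) is removed, clipping the outline; the 11×14 cube at (12.5, 12.5) partially overlaps it — only the 10.00 mm² overlap (of its 154.00 mm²) is removed, clipping the outline; the r=10 cylinder at (0.5, 14) misses the remaining region (no effect) — 1 connected region. The outline is a single polygon with 11 vertices. Extrusion per mm of travel: 0.6 × 0.12 / (π × 0.875²) = 0.029934. Accumulating E over each segment gives final E = 1.5867.

G0 X3.33 Y0.00 Z11.88
G1 X17.50 Y0.00 E0.4242
G1 X17.50 Y12.50 E0.7983
G1 X12.50 Y12.50 E0.9480
G1 X12.50 Y14.50 E1.0079
G1 X11.61 Y14.50 E1.0345
G1 X12.00 Y11.50 E1.1251
G1 X11.59 Y8.39 E1.2190
G1 X10.39 Y5.50 E1.3127
G1 X8.49 Y3.01 E1.4064
G1 X6.00 Y1.11 E1.5002
G1 X3.33 Y0.00 E1.5867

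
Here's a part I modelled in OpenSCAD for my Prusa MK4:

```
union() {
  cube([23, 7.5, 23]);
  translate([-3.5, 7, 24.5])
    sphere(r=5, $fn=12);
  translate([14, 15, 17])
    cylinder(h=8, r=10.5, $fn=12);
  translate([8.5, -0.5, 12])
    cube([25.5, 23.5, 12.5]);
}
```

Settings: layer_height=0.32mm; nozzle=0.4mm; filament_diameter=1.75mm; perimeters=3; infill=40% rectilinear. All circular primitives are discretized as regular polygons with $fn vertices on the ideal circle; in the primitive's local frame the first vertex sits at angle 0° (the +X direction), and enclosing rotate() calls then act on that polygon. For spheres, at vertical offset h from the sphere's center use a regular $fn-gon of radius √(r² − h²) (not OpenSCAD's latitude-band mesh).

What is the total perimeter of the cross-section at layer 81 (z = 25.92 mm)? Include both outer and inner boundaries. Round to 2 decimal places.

29.78 mm

At z = 25.92 mm: the cube does not reach this height (z outside [0, 23]); the r=5 sphere at (-3.5, 7) slices to a regular 12-gon of circumradius 4.794 (√(r²−h²) with h=1.42 from center) (perimeter = 2·12·4.794·sin(180°/12) = 29.78 mm); the cylinder at (14, 15) is not intersected at this z (z outside [17, 25]); the cube at (8.5, -0.5) is absent (z outside [12, 24.5]); Combining (union): only the r=5 sphere at (-3.5, 7) is present, so the union is just that shape — boundary = 29.78 mm. Overall, the cross-section is a single solid region. Total boundary length (outer) = 29.78 mm.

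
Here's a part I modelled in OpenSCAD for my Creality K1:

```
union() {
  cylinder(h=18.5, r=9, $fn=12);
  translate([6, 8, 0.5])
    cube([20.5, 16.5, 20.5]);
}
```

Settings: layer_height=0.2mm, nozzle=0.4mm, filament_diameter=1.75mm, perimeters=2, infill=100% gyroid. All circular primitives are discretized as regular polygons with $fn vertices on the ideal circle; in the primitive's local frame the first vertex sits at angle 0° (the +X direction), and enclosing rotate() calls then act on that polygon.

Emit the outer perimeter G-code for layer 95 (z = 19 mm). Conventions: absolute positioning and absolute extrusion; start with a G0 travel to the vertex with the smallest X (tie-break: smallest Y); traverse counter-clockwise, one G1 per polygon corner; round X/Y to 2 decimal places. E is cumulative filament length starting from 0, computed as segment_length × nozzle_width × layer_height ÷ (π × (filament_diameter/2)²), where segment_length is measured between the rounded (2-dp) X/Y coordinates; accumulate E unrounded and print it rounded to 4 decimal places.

G0 X6.00 Y8.00 Z19.00
G1 X26.50 Y8.00 E0.6818
G1 X26.50 Y24.50 E1.2306
G1 X6.00 Y24.50 E1.9125
G1 X6.00 Y8.00 E2.4612

At z = 19 mm: the cylinder is not intersected at this z (z outside [0, 18.5]); the 20.5×16.5 cube at (6, 8) contributes its full rectangle; Taking the union: only the 20.5×16.5 cube at (6, 8) is present, so the union is just that shape — 1 connected region. The outline is a single polygon with 4 vertices. Extrusion per mm of travel: 0.4 × 0.2 / (π × 0.875²) = 0.033260. Accumulating E over each segment gives final E = 2.4612.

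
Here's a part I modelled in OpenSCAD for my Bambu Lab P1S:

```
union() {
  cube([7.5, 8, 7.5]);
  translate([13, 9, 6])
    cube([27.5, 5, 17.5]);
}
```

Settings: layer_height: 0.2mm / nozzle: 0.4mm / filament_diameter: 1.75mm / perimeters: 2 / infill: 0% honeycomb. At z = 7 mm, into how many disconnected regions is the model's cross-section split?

At z = 7 mm: the cube (footprint 7.5×8) is included at this height; the 27.5×5 cube at (13, 9) contributes its full rectangle; Combining (union): the 2 present regions are separate (no shared area or edge), so areas and boundary lengths simply add and each stays a separate island — 2 connected regions. The result has 2 disconnected regions.

2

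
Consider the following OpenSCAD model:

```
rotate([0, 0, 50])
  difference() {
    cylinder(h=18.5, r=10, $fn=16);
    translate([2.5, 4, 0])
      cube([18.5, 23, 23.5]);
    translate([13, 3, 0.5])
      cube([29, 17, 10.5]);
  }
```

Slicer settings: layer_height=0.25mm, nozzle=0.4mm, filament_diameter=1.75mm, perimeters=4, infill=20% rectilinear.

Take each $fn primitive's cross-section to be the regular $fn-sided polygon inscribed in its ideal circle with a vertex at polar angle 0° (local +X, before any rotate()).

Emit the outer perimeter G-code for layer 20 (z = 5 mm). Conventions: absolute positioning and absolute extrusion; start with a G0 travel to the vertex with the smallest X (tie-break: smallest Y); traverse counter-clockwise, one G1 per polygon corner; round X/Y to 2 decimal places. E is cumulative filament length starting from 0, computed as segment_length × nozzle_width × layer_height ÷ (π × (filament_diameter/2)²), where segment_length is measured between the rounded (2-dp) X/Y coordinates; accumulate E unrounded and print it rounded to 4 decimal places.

At z = 5 mm: the r=10 cylinder gives a regular 16-gon of circumradius 10 (constant along its height); the 18.5×23 cube at (2.5, 4) contributes its full rectangle; the cube at (13, 3) is present — its section is the full 29×17 rectangle; Subtracting the remaining from the first: starting from the r=10 cylinder, the 18.5×23 cube at (2.5, 4) partially overlaps it — only the 23.76 mm² overlap (of its 425.50 mm²) is removed, clipping the outline; the 29×17 cube at (13, 3) misses the remaining region (no effect) — 1 connected region; (whole slice rotated 50° about Z — lengths, areas and connectivity unchanged). The outline is a single polygon with 17 vertices. Extrusion per mm of travel: 0.4 × 0.25 / (π × 0.875²) = 0.041575. Accumulating E over each segment gives final E = 2.7275.

G0 X-9.96 Y-0.87 Z5.00
G1 X-8.87 Y-4.62 E0.1624
G1 X-6.43 Y-7.66 E0.3244
G1 X-3.01 Y-9.54 E0.4867
G1 X0.87 Y-9.96 E0.6489
G1 X4.62 Y-8.87 E0.8113
G1 X7.66 Y-6.43 E0.9734
G1 X9.54 Y-3.01 E1.1356
G1 X9.96 Y0.87 E1.2979
G1 X8.87 Y4.62 E1.4602
G1 X6.43 Y7.66 E1.6223
G1 X3.01 Y9.54 E1.7845
G1 X2.80 Y9.56 E1.7933
G1 X-1.46 Y4.49 E2.0686
G1 X-5.67 Y8.02 E2.2970
G1 X-7.66 Y6.43 E2.4029
G1 X-9.54 Y3.01 E2.5652
G1 X-9.96 Y-0.87 E2.7275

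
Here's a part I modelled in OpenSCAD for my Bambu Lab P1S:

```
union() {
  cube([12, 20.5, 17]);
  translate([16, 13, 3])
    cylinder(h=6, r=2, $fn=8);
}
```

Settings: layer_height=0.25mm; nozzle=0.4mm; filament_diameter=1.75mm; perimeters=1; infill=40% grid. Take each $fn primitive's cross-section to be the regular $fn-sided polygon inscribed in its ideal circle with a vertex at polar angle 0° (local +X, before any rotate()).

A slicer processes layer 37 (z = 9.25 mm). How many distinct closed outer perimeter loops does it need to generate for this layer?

At z = 9.25 mm: the 12×20.5 cube contributes its full rectangle; the cylinder at (16, 13) does not reach this height (z outside [3, 9]); Merging all regions: only the 12×20.5 cube is present, so the union is just that shape — 1 connected region. The result has 1 disconnected region.

1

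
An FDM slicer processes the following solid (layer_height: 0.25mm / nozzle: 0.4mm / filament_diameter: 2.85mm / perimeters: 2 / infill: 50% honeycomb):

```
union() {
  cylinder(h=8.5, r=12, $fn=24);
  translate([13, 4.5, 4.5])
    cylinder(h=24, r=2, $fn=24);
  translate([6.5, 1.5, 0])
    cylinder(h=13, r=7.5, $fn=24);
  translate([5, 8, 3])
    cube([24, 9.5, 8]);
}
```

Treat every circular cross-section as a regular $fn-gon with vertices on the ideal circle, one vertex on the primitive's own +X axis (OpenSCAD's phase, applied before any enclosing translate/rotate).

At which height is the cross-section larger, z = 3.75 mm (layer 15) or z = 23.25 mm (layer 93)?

layer 15 (z = 3.75 mm)

Layer 15 (z = 3.75): the cylinder: section is a regular 24-gon, circumradius r=12 (area = (24/2)·12.000²·sin(360°/24) = 447.24 mm²); the cylinder at (13, 4.5) does not reach this height (z outside [4.5, 28.5]); the r=7.5 cylinder at (6.5, 1.5) gives a regular 24-gon of circumradius 7.5 (constant along its height) (area = (24/2)·7.500²·sin(360°/24) = 174.70 mm²); the cube at (5, 8) (footprint 24×9.5) is included at this height (area 228.00 mm²); Taking the union: the regions partially overlap — summed areas 849.94 mm² minus the doubly-counted overlap 159.21 mm² gives 690.73 mm² — area = 690.73 mm². So its area = 690.73 mm². Layer 93 (z = 23.25): the cylinder is absent (z outside [0, 8.5]); the cylinder at (13, 4.5): section is a regular 24-gon, circumradius r=2 (area = (24/2)·2.000²·sin(360°/24) = 12.42 mm²); the cylinder at (6.5, 1.5) does not reach this height (z outside [0, 13]); the cube at (5, 8) does not reach this height (z outside [3, 11]); Taking the union: only the r=2 cylinder at (13, 4.5) is present, so the union is just that shape — area = 12.42 mm². So its area = 12.42 mm². Layer 15 is larger (690.73 vs 12.42 mm²).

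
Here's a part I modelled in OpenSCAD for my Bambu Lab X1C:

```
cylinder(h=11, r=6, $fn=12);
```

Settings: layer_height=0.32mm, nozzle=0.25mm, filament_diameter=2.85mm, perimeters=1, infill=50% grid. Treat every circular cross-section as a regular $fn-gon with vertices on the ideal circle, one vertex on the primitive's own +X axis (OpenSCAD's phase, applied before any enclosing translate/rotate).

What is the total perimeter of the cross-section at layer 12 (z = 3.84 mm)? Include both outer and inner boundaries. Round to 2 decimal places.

At z = 3.84 mm: the r=6 cylinder contributes a regular 12-gon of circumradius 6 (perimeter = 2·12·6.000·sin(180°/12) = 37.27 mm). Overall, the cross-section is a single solid region. Total boundary length (outer) = 37.27 mm.

37.27 mm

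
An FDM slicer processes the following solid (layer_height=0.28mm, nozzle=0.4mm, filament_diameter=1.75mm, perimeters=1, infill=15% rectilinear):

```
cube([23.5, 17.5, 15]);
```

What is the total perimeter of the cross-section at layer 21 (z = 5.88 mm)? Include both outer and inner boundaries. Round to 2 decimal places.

82.00 mm

At z = 5.88 mm: the 23.5×17.5 cube contributes its full rectangle (perimeter 82.00 mm). Overall, the cross-section is a single solid region. Total boundary length (outer) = 82.00 mm.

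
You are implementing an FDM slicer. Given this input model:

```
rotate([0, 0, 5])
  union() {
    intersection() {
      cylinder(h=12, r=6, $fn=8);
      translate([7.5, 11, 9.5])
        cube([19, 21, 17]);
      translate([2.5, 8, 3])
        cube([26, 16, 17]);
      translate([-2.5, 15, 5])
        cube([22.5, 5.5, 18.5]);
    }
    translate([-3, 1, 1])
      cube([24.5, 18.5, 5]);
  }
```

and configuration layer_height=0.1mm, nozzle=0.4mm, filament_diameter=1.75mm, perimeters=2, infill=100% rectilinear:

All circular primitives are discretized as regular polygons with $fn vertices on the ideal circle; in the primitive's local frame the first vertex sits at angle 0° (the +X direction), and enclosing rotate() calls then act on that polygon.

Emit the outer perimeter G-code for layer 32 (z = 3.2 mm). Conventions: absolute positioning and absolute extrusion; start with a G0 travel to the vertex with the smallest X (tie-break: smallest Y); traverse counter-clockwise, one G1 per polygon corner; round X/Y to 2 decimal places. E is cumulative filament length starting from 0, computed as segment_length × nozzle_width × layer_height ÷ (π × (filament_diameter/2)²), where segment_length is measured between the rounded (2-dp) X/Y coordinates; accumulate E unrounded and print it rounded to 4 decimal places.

At z = 3.2 mm: the r=6 cylinder contributes a regular 8-gon of circumradius 6; the cube at (7.5, 11) is absent (z outside [9.5, 26.5]); the cube at (2.5, 8) (footprint 26×16) is included at this height; the cube at (-2.5, 15) does not reach this height (z outside [5, 23.5]); After intersecting: at least one operand is absent at this height, so nothing remains; the cube at (-3, 1) is present — its section is the full 24.5×18.5 rectangle; Merging all regions: only the 24.5×18.5 cube at (-3, 1) is present, so the union is just that shape — 1 connected region; (rotated 5° about Z; rotation is an isometry so areas/perimeters/island counts are preserved). The outline is a single polygon with 4 vertices. Extrusion per mm of travel: 0.4 × 0.1 / (π × 0.875²) = 0.016630. Accumulating E over each segment gives final E = 1.4303.

G0 X-4.69 Y19.16 Z3.20
G1 X-3.08 Y0.73 E0.3077
G1 X21.33 Y2.87 E0.7152
G1 X19.72 Y21.30 E1.0228
G1 X-4.69 Y19.16 E1.4303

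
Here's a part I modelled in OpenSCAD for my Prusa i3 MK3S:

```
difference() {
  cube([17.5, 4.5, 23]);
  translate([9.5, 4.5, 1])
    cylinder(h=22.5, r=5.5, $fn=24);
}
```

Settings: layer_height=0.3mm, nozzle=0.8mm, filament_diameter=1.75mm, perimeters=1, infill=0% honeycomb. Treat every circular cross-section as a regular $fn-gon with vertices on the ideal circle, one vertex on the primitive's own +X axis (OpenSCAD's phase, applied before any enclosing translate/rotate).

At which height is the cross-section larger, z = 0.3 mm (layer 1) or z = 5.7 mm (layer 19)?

Layer 1 (z = 0.3): the cube (footprint 17.5×4.5) is included at this height (area 78.75 mm²); the cylinder at (9.5, 4.5) does not reach this height (z outside [1, 23.5]); Taking the first minus the rest: none of the subtracted shapes is present at this height, so the 17.5×4.5 cube is unchanged — area = 78.75 mm². So its area = 78.75 mm². Layer 19 (z = 5.7): the cube (footprint 17.5×4.5) is included at this height (area 78.75 mm²); the r=5.5 cylinder at (9.5, 4.5) gives a regular 24-gon of circumradius 5.5 (constant along its height) (area = (24/2)·5.500²·sin(360°/24) = 93.95 mm²); Taking the first minus the rest: starting from the 17.5×4.5 cube (78.75 mm²), the r=5.5 cylinder at (9.5, 4.5) partially overlaps it — only the 42.88 mm² overlap (of its 93.95 mm²) is removed, clipping the outline — area = 35.87 mm². So its area = 35.87 mm². Layer 1 is larger (78.75 vs 35.87 mm²).

layer 1 (z = 0.3 mm)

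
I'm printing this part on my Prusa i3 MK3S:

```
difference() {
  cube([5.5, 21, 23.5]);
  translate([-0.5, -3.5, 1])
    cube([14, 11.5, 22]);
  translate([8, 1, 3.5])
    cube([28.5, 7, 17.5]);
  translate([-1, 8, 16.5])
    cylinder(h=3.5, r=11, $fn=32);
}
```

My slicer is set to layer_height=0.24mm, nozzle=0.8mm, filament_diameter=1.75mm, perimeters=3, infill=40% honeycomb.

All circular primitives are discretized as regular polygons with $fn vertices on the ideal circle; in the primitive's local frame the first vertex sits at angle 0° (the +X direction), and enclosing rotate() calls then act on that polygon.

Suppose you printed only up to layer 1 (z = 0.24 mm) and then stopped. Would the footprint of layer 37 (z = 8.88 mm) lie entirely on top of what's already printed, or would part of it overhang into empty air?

Compare the two slices. At z = 0.24: the cube (footprint 5.5×21) is included at this height (area 115.50 mm²); the cube at (-0.5, -3.5) does not reach this height (z outside [1, 23]); the cube at (8, 1) does not reach this height (z outside [3.5, 21]); the cylinder at (-1, 8) is absent (z outside [16.5, 20]); Subtracting the remaining from the first: none of the subtracted shapes is present at this height, so the 5.5×21 cube is unchanged — area = 115.50 mm². At z = 8.88: the cube (footprint 5.5×21) is included at this height (area 115.50 mm²); the cube at (-0.5, -3.5) (footprint 14×11.5) is included at this height (area 161.00 mm²); the cube at (8, 1) is present — its section is the full 28.5×7 rectangle (area 199.50 mm²); the cylinder at (-1, 8) is not intersected at this z (z outside [16.5, 20]); After the difference (first − rest): starting from the 5.5×21 cube (115.50 mm²), the 14×11.5 cube at (-0.5, -3.5) partially overlaps it — only the 44.00 mm² overlap (of its 161.00 mm²) is removed, clipping the outline; the 28.5×7 cube at (8, 1) misses the remaining region (no effect) — area = 71.50 mm². Checking containment: the cross-section at z = 8.88 is a subset of the cross-section at z = 0.24.

entirely on top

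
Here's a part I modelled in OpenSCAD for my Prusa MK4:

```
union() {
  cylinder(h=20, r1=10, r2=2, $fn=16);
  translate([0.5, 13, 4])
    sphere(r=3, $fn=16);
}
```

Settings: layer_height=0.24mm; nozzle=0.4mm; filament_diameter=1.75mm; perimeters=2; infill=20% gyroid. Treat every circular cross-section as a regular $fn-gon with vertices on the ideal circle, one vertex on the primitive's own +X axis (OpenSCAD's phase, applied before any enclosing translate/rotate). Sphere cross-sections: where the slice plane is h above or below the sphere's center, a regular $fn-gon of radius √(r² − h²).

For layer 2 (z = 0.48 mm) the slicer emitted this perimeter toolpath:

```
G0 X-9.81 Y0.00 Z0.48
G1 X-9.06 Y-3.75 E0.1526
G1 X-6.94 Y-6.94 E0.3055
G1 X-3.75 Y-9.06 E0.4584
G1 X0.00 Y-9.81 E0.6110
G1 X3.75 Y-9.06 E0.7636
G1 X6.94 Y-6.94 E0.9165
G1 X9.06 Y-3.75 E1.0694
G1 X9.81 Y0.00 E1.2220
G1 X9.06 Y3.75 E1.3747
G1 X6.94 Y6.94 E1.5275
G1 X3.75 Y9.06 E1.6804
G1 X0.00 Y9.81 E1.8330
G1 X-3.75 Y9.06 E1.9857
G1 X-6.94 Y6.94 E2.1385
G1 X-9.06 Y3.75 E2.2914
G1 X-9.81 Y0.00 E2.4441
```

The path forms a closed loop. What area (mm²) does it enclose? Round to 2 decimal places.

294.56 mm²

Apply the shoelace formula to the sequence of (X, Y) vertices; enclosed area = 294.56 mm².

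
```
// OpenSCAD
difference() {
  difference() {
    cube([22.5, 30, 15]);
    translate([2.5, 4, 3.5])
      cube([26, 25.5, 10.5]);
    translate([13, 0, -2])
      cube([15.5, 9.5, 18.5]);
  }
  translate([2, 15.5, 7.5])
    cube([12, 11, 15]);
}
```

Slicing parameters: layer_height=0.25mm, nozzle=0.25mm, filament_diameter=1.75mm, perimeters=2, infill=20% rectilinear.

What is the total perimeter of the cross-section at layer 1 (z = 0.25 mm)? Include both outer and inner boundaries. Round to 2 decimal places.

105.00 mm

At z = 0.25 mm: the cube (footprint 22.5×30) is included at this height (perimeter 105.00 mm); the cube at (2.5, 4) is not intersected at this z (z outside [3.5, 14]); the cube at (13, 0) is present — its section is the full 15.5×9.5 rectangle (perimeter 50.00 mm); Taking the first minus the rest: starting from the 22.5×30 cube, the 15.5×9.5 cube at (13, 0) partially overlaps it — only the 90.25 mm² overlap (of its 147.25 mm²) is removed, clipping the outline — boundary = 105.00 mm; the cube at (2, 15.5) is absent (z outside [7.5, 22.5]); After the difference (first − rest): none of the subtracted shapes is present at this height, so that combined region is unchanged — boundary = 105.00 mm. Overall, the cross-section is a single solid region. Total boundary length (outer) = 105.00 mm.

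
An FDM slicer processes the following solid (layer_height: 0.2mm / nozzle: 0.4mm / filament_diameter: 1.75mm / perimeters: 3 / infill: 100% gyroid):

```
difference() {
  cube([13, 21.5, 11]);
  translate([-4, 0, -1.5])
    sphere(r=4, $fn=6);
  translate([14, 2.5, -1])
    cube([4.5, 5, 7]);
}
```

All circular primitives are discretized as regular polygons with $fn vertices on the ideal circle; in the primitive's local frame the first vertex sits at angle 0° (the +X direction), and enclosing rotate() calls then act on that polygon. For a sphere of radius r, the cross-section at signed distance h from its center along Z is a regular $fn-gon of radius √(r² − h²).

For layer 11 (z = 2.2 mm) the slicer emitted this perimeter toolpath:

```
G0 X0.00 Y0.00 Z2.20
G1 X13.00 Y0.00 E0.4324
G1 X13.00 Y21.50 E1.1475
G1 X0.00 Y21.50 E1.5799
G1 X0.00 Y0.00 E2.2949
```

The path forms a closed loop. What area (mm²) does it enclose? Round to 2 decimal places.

Apply the shoelace formula to the sequence of (X, Y) vertices; enclosed area = 279.50 mm².

279.50 mm²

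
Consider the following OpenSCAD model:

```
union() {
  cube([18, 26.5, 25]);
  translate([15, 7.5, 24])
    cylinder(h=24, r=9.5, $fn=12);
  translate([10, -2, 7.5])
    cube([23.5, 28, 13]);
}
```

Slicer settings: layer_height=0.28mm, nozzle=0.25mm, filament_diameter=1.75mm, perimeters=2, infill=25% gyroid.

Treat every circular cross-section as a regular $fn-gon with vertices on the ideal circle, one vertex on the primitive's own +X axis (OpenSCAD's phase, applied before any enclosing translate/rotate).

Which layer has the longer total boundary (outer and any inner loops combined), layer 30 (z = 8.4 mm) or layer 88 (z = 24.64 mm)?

layer 30 (z = 8.4 mm)

Layer 30 (z = 8.4): the cube (footprint 18×26.5) is included at this height (perimeter 89.00 mm); the cylinder at (15, 7.5) is not intersected at this z (z outside [24, 48]); the 23.5×28 cube at (10, -2) contributes its full rectangle (perimeter 103.00 mm); Taking the union: the regions partially overlap (shared area 208.00 mm²), so the edge portions inside another operand are dropped and the merged outline is re-measured after clipping — boundary = 124.00 mm. So its perimeter = 124.00 mm. Layer 88 (z = 24.64): the cube is present — its section is the full 18×26.5 rectangle (perimeter 89.00 mm); the r=9.5 cylinder at (15, 7.5) gives a regular 12-gon of circumradius 9.5 (constant along its height) (perimeter = 2·12·9.500·sin(180°/12) = 59.01 mm); the cube at (10, -2) does not reach this height (z outside [7.5, 20.5]); Merging all regions: the regions partially overlap (shared area 178.43 mm²), so the edge portions inside another operand are dropped and the merged outline is re-measured after clipping — boundary = 96.67 mm. So its perimeter = 96.67 mm. Layer 30 is larger (124.00 vs 96.67 mm).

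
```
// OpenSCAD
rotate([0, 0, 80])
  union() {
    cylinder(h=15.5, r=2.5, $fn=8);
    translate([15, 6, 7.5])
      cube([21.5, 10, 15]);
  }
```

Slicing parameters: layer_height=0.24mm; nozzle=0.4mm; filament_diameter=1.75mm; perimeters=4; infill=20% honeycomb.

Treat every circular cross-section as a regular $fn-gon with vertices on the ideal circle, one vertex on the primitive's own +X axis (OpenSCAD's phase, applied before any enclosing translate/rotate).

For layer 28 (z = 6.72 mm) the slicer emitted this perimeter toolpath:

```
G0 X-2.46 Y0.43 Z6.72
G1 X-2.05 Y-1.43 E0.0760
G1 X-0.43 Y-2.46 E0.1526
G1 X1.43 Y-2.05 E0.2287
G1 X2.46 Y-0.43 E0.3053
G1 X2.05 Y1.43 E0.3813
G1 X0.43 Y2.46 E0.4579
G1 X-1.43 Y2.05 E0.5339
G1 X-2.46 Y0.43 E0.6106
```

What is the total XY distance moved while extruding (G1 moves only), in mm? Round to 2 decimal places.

Sum the Euclidean lengths of each G1 segment: total = 15.30 mm.

15.30 mm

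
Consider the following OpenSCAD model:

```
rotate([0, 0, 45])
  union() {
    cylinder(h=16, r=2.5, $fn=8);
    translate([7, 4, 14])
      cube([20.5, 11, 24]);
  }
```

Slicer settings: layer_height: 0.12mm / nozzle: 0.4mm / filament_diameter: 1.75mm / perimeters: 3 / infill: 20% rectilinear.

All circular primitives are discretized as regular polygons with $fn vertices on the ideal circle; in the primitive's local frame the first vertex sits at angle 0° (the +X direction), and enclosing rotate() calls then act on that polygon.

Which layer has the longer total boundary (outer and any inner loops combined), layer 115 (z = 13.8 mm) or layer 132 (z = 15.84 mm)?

Layer 115 (z = 13.8): the cylinder: section is a regular 8-gon, circumradius r=2.5 (perimeter = 2·8·2.500·sin(180°/8) = 15.31 mm); the cube at (7, 4) is not intersected at this z (z outside [14, 38]); Taking the union: only the r=2.5 cylinder is present, so the union is just that shape — boundary = 15.31 mm; (whole slice rotated 45° about Z — lengths, areas and connectivity unchanged). So its perimeter = 15.31 mm. Layer 132 (z = 15.84): the cylinder: section is a regular 8-gon, circumradius r=2.5 (perimeter = 2·8·2.500·sin(180°/8) = 15.31 mm); the cube at (7, 4) is present — its section is the full 20.5×11 rectangle (perimeter 63.00 mm); Combining (union): the 2 present regions are separate (no shared area or edge), so areas and boundary lengths simply add and each stays a separate island — boundary = 78.31 mm; (whole slice rotated 45° about Z — lengths, areas and connectivity unchanged). So its perimeter = 78.31 mm. Layer 132 is larger (78.31 vs 15.31 mm).

layer 132 (z = 15.84 mm)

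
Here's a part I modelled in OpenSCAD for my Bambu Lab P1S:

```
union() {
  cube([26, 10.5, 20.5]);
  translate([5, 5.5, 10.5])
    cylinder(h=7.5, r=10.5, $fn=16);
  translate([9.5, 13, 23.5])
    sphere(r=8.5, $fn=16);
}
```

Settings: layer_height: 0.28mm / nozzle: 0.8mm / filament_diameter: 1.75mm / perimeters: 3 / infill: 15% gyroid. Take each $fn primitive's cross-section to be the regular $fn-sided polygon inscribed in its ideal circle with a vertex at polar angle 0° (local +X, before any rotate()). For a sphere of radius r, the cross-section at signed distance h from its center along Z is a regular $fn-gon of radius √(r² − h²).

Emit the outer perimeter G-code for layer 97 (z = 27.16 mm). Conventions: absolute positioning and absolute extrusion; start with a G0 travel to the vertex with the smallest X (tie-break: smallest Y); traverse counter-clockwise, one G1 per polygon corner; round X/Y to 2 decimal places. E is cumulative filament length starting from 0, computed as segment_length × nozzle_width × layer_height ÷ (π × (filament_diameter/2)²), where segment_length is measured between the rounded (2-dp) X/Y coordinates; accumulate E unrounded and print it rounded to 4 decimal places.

G0 X1.83 Y13.00 Z27.16
G1 X2.41 Y10.06 E0.2791
G1 X4.08 Y7.58 E0.5575
G1 X6.56 Y5.91 E0.8360
G1 X9.50 Y5.33 E1.1150
G1 X12.44 Y5.91 E1.3941
G1 X14.92 Y7.58 E1.6725
G1 X16.59 Y10.06 E1.9510
G1 X17.17 Y13.00 E2.2301
G1 X16.59 Y15.94 E2.5091
G1 X14.92 Y18.42 E2.7876
G1 X12.44 Y20.09 E3.0660
G1 X9.50 Y20.67 E3.3451
G1 X6.56 Y20.09 E3.6242
G1 X4.08 Y18.42 E3.9026
G1 X2.41 Y15.94 E4.1811
G1 X1.83 Y13.00 E4.4601

At z = 27.16 mm: the cube does not reach this height (z outside [0, 20.5]); the cylinder at (5, 5.5) is not intersected at this z (z outside [10.5, 18]); the sphere at (9.5, 13): section is a regular 16-gon, circumradius = √(r²−h²) = √(8.5²−3.66²) = 7.672; Taking the union: only the r=8.5 sphere at (9.5, 13) is present, so the union is just that shape — 1 connected region. The outline is a single polygon with 16 vertices. Extrusion per mm of travel: 0.8 × 0.28 / (π × 0.875²) = 0.093128. Accumulating E over each segment gives final E = 4.4601.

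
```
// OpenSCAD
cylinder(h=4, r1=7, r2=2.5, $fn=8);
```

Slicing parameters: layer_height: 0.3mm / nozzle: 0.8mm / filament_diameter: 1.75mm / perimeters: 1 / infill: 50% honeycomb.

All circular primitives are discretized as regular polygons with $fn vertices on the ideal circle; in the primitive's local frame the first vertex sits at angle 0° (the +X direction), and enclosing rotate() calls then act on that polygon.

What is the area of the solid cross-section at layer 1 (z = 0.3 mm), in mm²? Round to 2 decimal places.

125.55 mm²

At z = 0.3 mm: the cone: at t=0.075 of its height the radius interpolates to r₁+(r₂−r₁)t = 6.662, giving a regular 8-gon of that circumradius (area = (8/2)·6.662²·sin(360°/8) = 125.55 mm²). Overall, the cross-section is a single solid region. Net area = 125.55 mm².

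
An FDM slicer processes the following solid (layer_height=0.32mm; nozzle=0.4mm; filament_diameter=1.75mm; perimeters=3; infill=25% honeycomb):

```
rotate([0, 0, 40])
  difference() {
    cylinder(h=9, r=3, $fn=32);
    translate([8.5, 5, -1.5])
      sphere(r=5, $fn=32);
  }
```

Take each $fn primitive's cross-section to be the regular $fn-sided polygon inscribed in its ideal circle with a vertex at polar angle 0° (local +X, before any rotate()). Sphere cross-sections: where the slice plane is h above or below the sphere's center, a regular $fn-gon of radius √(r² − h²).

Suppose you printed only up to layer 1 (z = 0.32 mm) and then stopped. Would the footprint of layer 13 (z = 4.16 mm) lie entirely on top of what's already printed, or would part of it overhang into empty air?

entirely on top

Compare the two slices. At z = 0.32: the cylinder: section is a regular 32-gon, circumradius r=3 (area = (32/2)·3.000²·sin(360°/32) = 28.09 mm²); the r=5 sphere at (8.5, 5) contributes a regular 32-gon of circumradius √(5²−1.82²) = 4.657 (area = (32/2)·4.657²·sin(360°/32) = 67.70 mm²); Subtracting the remaining from the first: starting from the r=3 cylinder (28.09 mm²), the r=5 sphere at (8.5, 5) misses the remaining region (no effect) — area = 28.09 mm²; (whole slice rotated 40° about Z — lengths, areas and connectivity unchanged). At z = 4.16: the r=3 cylinder contributes a regular 32-gon of circumradius 3 (area = (32/2)·3.000²·sin(360°/32) = 28.09 mm²); the sphere at (8.5, 5) does not reach this height (|z−center|=5.660 > r=5); Subtracting the remaining from the first: none of the subtracted shapes is present at this height, so the r=3 cylinder is unchanged — area = 28.09 mm²; (rotated 40° about Z; rotation is an isometry so areas/perimeters/island counts are preserved). Checking containment: the cross-section at z = 4.16 is a subset of the cross-section at z = 0.32.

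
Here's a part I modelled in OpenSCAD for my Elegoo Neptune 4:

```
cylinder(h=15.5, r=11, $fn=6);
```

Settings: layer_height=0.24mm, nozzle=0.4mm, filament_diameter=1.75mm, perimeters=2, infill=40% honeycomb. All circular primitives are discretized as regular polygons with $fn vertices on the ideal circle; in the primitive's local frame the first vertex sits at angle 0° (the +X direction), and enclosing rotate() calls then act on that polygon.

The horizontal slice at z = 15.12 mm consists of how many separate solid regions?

1

At z = 15.12 mm: the r=11 cylinder gives a regular 6-gon of circumradius 11 (constant along its height). The result has 1 disconnected region.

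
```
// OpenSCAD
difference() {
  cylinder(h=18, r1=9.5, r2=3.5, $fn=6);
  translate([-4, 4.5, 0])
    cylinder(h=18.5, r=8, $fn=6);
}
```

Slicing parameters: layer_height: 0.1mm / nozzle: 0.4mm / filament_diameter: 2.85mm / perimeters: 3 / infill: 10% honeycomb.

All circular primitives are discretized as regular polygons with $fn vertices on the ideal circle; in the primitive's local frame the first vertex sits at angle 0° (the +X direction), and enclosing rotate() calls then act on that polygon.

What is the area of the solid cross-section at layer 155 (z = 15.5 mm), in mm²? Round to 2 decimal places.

17.59 mm²

At z = 15.5 mm: the cone (r1=9.5→r2=3.5) has section circumradius 4.333 here — a regular 6-gon (area = (6/2)·4.333²·sin(360°/6) = 48.79 mm²); the r=8 cylinder at (-4, 4.5) gives a regular 6-gon of circumradius 8 (constant along its height) (area = (6/2)·8.000²·sin(360°/6) = 166.28 mm²); Taking the first minus the rest: starting from the cone (48.79 mm²), the r=8 cylinder at (-4, 4.5) partially overlaps it — only the 31.19 mm² overlap (of its 166.28 mm²) is removed, clipping the outline — area = 17.59 mm². Overall, the cross-section is a single solid region. Net area = 17.59 mm².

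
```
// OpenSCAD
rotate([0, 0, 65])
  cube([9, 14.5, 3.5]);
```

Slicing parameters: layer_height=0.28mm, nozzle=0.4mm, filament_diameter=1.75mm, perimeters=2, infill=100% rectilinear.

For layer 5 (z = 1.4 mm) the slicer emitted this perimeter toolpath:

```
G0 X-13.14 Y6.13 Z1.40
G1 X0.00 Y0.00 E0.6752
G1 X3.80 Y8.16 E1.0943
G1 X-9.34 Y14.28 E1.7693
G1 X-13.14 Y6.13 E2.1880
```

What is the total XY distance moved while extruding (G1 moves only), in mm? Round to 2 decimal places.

Sum the Euclidean lengths of each G1 segment: total = 46.99 mm.

46.99 mm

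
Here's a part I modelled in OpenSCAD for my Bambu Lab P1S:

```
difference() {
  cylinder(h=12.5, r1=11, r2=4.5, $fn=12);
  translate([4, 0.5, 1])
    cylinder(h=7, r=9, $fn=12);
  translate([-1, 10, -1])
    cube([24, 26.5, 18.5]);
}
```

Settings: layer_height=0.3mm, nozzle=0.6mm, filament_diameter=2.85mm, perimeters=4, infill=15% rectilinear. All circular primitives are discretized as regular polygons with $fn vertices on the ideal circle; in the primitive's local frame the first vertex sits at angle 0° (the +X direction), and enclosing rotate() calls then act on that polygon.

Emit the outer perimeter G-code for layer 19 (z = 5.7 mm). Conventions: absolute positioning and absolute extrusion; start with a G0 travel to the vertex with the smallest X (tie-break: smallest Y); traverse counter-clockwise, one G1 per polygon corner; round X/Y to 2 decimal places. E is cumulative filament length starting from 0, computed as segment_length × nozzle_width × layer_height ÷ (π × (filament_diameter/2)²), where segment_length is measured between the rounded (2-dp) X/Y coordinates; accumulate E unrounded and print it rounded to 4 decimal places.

G0 X-8.04 Y0.00 Z5.70
G1 X-6.96 Y-4.02 E0.1174
G1 X-4.02 Y-6.96 E0.2348
G1 X0.00 Y-8.04 E0.3522
G1 X1.13 Y-7.73 E0.3853
G1 X-0.50 Y-7.29 E0.4329
G1 X-3.79 Y-4.00 E0.5642
G1 X-5.00 Y0.50 E0.6957
G1 X-3.79 Y5.00 E0.8272
G1 X-1.04 Y7.76 E0.9371
G1 X-4.02 Y6.96 E1.0242
G1 X-6.96 Y4.02 E1.1415
G1 X-8.04 Y0.00 E1.2589

At z = 5.7 mm: the cone: at t=0.456 of its height the radius interpolates to r₁+(r₂−r₁)t = 8.036, giving a regular 12-gon of that circumradius; the cylinder at (4, 0.5): section is a regular 12-gon, circumradius r=9; the 24×26.5 cube at (-1, 10) contributes its full rectangle; After the difference (first − rest): starting from the cone, the r=9 cylinder at (4, 0.5) partially overlaps it — only the 150.01 mm² overlap (of its 243.00 mm²) is removed, clipping the outline; the 24×26.5 cube at (-1, 10) misses the remaining region (no effect) — 1 connected region. The outline is a single polygon with 12 vertices. Extrusion per mm of travel: 0.6 × 0.3 / (π × 1.425²) = 0.028216. Accumulating E over each segment gives final E = 1.2589.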